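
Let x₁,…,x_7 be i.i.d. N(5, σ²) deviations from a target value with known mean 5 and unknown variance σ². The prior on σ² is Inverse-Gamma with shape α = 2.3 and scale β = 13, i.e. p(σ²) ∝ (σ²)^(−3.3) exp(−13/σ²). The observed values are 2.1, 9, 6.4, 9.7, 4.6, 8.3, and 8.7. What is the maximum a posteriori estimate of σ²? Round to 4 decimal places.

Sum of squared deviations about the known mean: SS = (2.1−5)² + (9−5)² + (6.4−5)² + (9.7−5)² + (4.6−5)² + (8.3−5)² + (8.7−5)² = 73.2.
The Normal likelihood contributes (σ²)^(−n/2) exp(−SS/(2σ²)), so the posterior is Inverse-Gamma(α + n/2, β + SS/2) = Inverse-Gamma(5.8, 49.6).
The mode of Inverse-Gamma(a, b) is b/(a+1) = 49.6/6.8 ≈ 7.2941.

σ̂²_MAP = 7.2941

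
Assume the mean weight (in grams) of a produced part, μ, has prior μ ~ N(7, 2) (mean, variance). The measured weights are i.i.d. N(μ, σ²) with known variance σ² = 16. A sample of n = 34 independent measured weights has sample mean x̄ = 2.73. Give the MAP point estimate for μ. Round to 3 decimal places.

μ̂_MAP = 3.543

n = 34, x̄ = 2.73.
For a Normal prior and Normal likelihood with known variance, the posterior is Normal; its mode equals its mean, the precision-weighted average.
Prior precision 1/σ₀² = 1/2 = 0.5; data precision n/σ² = 34/16 = 2.125.
μ̂ = (0.5·7 + 2.125·2.73) / (0.5 + 2.125) = 9.30125/2.625 = 1063/300 ≈ 3.543.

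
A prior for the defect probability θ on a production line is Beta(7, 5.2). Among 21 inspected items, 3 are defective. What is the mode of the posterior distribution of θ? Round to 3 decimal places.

Prior: Beta(7, 5.2).
Data: 3 successes in 21 trials. The binomial likelihood contributes θ^3(1−θ)^18, so the posterior is Beta(7+3, 5.2+18) = Beta(10, 23.2).
For Beta(a, b) with a, b > 1 the mode is (a−1)/(a+b−2) = 9/31.2 ≈ 0.288.

θ̂_MAP = 0.288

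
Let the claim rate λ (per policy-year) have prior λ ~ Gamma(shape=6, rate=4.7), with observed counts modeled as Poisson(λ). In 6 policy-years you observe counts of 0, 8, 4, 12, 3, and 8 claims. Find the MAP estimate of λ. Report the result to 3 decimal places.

Σxᵢ = 0+8+4+12+3+8 = 35, with n = 6.
Posterior ∝ λ^5e^(−4.7λ) · λ^35e^(−6λ) = λ^40e^(−10.7λ), i.e. Gamma(shape=41, rate=10.7).
The mode of a Gamma(a, b) with a ≥ 1 (shape–rate) is (a−1)/b = 40/10.7 ≈ 3.738.

λ̂_MAP = 3.738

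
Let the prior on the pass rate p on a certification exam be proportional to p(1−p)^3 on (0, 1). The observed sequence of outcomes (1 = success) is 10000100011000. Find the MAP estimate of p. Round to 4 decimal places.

p̂_MAP = 0.2778

The prior density ∝ p(1−p)^3 is the kernel of Beta(2, 4).
Data: 4 successes in 14 trials (from the sequence). The binomial likelihood contributes p^4(1−p)^10, so the posterior is Beta(2+4, 4+10) = Beta(6, 14).
For Beta(a, b) with a, b > 1 the mode is (a−1)/(a+b−2) = 5/18 ≈ 0.2778.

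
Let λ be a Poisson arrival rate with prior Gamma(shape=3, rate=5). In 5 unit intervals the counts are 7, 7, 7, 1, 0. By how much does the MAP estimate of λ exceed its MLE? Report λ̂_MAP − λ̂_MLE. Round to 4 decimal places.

Σxᵢ = 22. Posterior is Gamma(25, 10); MAP = (25−1)/10 = 24/10 ≈ 2.40000.
MLE = x̄ = 22/5 ≈ 4.40000.
Difference = 24/10 − 22/5 = -2 ≈ -2.0000.

MAP − MLE = -2.0000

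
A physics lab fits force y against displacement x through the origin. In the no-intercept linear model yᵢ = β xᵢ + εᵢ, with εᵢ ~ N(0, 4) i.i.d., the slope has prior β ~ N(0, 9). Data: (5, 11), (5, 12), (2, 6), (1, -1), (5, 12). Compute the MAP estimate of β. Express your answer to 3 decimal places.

β̂_MAP = 2.312

log p(β | y) = −Σ(yᵢ − βxᵢ)²/(2·4) − β²/(2·9) + const.
Setting the derivative to zero: Σxᵢ(yᵢ − βxᵢ)/4 − β/9 = 0, so β = Σxᵢyᵢ / (Σxᵢ² + σ²/τ²).
Σxᵢyᵢ = 5·11 + 5·12 + 2·6 + 1·(-1) + 5·12 = 186; Σxᵢ² = 80; σ²/τ² = 4/9.
β̂_MAP = 186 / (80 + 4/9) = 186/(724/9) = 837/362 ≈ 2.312.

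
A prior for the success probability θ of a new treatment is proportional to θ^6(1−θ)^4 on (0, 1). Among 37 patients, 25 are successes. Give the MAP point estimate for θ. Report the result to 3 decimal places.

θ̂_MAP = 0.660

The prior density ∝ θ^6(1−θ)^4 is the kernel of Beta(7, 5).
Data: 25 successes in 37 trials. The binomial likelihood contributes θ^25(1−θ)^12, so the posterior is Beta(7+25, 5+12) = Beta(32, 17).
For Beta(a, b) with a, b > 1 the mode is (a−1)/(a+b−2) = 31/47 ≈ 0.660.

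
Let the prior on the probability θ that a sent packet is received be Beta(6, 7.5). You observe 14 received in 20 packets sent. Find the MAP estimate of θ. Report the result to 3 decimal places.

Prior: Beta(6, 7.5).
Data: 14 successes in 20 trials. The binomial likelihood contributes θ^14(1−θ)^6, so the posterior is Beta(6+14, 7.5+6) = Beta(20, 13.5).
For Beta(a, b) with a, b > 1 the mode is (a−1)/(a+b−2) = 19/31.5 ≈ 0.603.

θ̂_MAP = 0.603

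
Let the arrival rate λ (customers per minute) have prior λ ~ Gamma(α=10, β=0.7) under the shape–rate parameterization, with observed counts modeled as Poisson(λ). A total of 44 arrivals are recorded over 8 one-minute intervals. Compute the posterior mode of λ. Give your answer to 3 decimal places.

λ̂_MAP = 6.092

Σxᵢ = 44, n = 8.
Posterior ∝ λ^9e^(−0.7λ) · λ^44e^(−8λ) = λ^53e^(−8.7λ), i.e. Gamma(shape=54, rate=8.7).
The mode of a Gamma(a, b) with a ≥ 1 (shape–rate) is (a−1)/b = 53/8.7 ≈ 6.092.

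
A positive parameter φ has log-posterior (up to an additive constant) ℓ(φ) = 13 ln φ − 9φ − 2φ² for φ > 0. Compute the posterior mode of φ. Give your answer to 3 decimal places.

ℓ'(φ) = 13/φ − 9 − 4φ. Setting this to zero and multiplying by φ: 4φ² + 9φ − 13 = 0.
φ = (−9 + √(9² + 4·4·13)) / (2·4) = (−9 + √289) / 8 = (−9 + 17)/8 = 1.
ℓ''(φ) = −13/φ² − 4 < 0, confirming a maximum.

φ̂_MAP = 1.000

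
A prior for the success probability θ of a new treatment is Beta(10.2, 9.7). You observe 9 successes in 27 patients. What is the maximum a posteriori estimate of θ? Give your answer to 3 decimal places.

θ̂_MAP = 0.405

Prior: Beta(10.2, 9.7).
Data: 9 successes in 27 trials. The binomial likelihood contributes θ^9(1−θ)^18, so the posterior is Beta(10.2+9, 9.7+18) = Beta(19.2, 27.7).
For Beta(a, b) with a, b > 1 the mode is (a−1)/(a+b−2) = 18.2/44.9 ≈ 0.405.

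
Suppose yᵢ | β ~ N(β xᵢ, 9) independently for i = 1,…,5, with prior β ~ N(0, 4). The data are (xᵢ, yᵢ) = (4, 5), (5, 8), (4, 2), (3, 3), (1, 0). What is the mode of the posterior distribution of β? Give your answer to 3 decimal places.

β̂_MAP = 1.112

log p(β | y) = −Σ(yᵢ − βxᵢ)²/(2·9) − β²/(2·4) + const.
Setting the derivative to zero: Σxᵢ(yᵢ − βxᵢ)/9 − β/4 = 0, so β = Σxᵢyᵢ / (Σxᵢ² + σ²/τ²).
Σxᵢyᵢ = 4·5 + 5·8 + 4·2 + 3·3 + 1·0 = 77; Σxᵢ² = 67; σ²/τ² = 2.25.
β̂_MAP = 77 / (67 + 2.25) = 77/69.25 ≈ 1.112.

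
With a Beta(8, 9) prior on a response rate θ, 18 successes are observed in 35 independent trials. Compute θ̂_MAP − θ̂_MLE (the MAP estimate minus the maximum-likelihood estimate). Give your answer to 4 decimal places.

Posterior is Beta(26, 26); MAP = (26−1)/(52−2) = 25/50 ≈ 0.50000.
MLE ignores the prior: θ̂_MLE = k/n = 18/35 ≈ 0.51429.
Difference = 25/50 − 18/35 = -1/70 ≈ -0.0143.

MAP − MLE = -0.0143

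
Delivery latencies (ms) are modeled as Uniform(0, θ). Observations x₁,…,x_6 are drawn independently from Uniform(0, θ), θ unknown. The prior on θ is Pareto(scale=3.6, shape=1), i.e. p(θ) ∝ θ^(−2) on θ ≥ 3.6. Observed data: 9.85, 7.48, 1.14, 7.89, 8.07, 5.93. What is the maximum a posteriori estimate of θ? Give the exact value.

The Uniform(0, θ) likelihood is θ^(−n) for θ ≥ max(xᵢ), zero otherwise. Here max(xᵢ) = 9.85.
Posterior ∝ θ^(−2) · θ^(−6) = θ^(−8) on θ ≥ max(3.6, 9.85) = 9.85.
This density is strictly decreasing in θ, so the posterior mode lies at the lower boundary of the support.

θ̂_MAP = 9.85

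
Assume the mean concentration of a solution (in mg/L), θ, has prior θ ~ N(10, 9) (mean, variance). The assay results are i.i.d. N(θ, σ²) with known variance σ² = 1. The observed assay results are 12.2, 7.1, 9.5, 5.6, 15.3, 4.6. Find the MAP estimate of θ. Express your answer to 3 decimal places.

θ̂_MAP = 9.067

n = 6; x̄ = (12.2 + 7.1 + 9.5 + 5.6 + 15.3 + 4.6)/6 = 54.3/6 = 9.05.
For a Normal prior and Normal likelihood with known variance, the posterior is Normal; its mode equals its mean, the precision-weighted average.
Prior precision 1/σ₀² = 1/9; data precision n/σ² = 6/1 = 6.
θ̂ = ((1/9)·10 + 6·9.05) / (1/9 + 6) = (4987/90)/(55/9) = 4987/550 ≈ 9.067.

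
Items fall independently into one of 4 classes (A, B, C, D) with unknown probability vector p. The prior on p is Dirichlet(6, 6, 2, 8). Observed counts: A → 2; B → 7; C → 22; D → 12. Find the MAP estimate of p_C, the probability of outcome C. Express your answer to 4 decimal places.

The posterior is Dirichlet(αᵢ + nᵢ) = Dirichlet(8, 13, 24, 20).
For a Dirichlet(a₁,…,a_K) with all aᵢ > 1, the mode has j-th component (aⱼ − 1)/(Σaᵢ − K).
Here Σaᵢ = 65 and K = 4, so p_C = (24 − 1)/(65 − 4) = 23/61 ≈ 0.3770.

MAP estimate of p_C = 0.3770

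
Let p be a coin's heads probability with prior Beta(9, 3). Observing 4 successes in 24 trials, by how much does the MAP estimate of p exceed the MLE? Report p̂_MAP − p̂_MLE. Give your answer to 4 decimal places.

MAP − MLE = 0.1863

Posterior is Beta(13, 23); MAP = (13−1)/(36−2) = 12/34 ≈ 0.35294.
MLE ignores the prior: p̂_MLE = k/n = 4/24 ≈ 0.16667.
Difference = 12/34 − 4/24 = 19/102 ≈ 0.1863.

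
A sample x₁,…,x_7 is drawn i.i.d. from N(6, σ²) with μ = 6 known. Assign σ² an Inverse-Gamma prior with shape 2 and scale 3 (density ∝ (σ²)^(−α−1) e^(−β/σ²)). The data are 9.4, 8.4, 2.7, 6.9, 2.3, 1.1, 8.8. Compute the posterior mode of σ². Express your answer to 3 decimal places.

σ̂²_MAP = 6.197

Sum of squared deviations about the known mean: SS = (9.4−6)² + (8.4−6)² + (2.7−6)² + (6.9−6)² + (2.3−6)² + (1.1−6)² + (8.8−6)² = 74.56.
The Normal likelihood contributes (σ²)^(−n/2) exp(−SS/(2σ²)), so the posterior is Inverse-Gamma(α + n/2, β + SS/2) = Inverse-Gamma(5.5, 40.28).
The mode of Inverse-Gamma(a, b) is b/(a+1) = 40.28/6.5 ≈ 6.197.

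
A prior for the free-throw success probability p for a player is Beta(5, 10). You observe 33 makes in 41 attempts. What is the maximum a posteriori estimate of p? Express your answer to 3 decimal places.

Prior: Beta(5, 10).
Data: 33 successes in 41 trials. The binomial likelihood contributes p^33(1−p)^8, so the posterior is Beta(5+33, 10+8) = Beta(38, 18).
For Beta(a, b) with a, b > 1 the mode is (a−1)/(a+b−2) = 37/54 ≈ 0.685.

p̂_MAP = 0.685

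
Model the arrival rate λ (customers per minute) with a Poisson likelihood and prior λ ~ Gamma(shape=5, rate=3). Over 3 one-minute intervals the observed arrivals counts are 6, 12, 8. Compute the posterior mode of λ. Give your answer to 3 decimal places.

Σxᵢ = 6+12+8 = 26, with n = 3.
Posterior ∝ λ^4e^(−3λ) · λ^26e^(−3λ) = λ^30e^(−6λ), i.e. Gamma(shape=31, rate=6).
The mode of a Gamma(a, b) with a ≥ 1 (shape–rate) is (a−1)/b = 30/6 ≈ 5.000.

λ̂_MAP = 5.000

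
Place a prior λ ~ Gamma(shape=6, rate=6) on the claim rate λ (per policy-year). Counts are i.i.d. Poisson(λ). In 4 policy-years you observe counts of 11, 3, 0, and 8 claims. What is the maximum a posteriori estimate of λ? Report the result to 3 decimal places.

Σxᵢ = 11+3+0+8 = 22, with n = 4.
Posterior ∝ λ^5e^(−6λ) · λ^22e^(−4λ) = λ^27e^(−10λ), i.e. Gamma(shape=28, rate=10).
The mode of a Gamma(a, b) with a ≥ 1 (shape–rate) is (a−1)/b = 27/10 ≈ 2.700.

λ̂_MAP = 2.700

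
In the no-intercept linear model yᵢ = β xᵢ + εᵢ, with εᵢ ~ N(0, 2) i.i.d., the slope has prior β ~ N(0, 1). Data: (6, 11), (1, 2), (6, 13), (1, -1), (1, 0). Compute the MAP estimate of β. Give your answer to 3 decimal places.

log p(β | y) = −Σ(yᵢ − βxᵢ)²/(2·2) − β²/(2·1) + const.
Setting the derivative to zero: Σxᵢ(yᵢ − βxᵢ)/2 − β/1 = 0, so β = Σxᵢyᵢ / (Σxᵢ² + σ²/τ²).
Σxᵢyᵢ = 6·11 + 1·2 + 6·13 + 1·(-1) + 1·0 = 145; Σxᵢ² = 75; σ²/τ² = 2.
β̂_MAP = 145 / (75 + 2) = 145/77 ≈ 1.883.

β̂_MAP = 1.883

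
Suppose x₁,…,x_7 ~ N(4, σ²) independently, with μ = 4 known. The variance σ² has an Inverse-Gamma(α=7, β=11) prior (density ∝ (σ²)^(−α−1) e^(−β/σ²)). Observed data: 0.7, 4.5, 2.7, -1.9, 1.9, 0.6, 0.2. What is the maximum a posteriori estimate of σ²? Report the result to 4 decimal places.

Sum of squared deviations about the known mean: SS = (0.7−4)² + (4.5−4)² + (2.7−4)² + (-1.9−4)² + (1.9−4)² + (0.6−4)² + (0.2−4)² = 78.05.
The Normal likelihood contributes (σ²)^(−n/2) exp(−SS/(2σ²)), so the posterior is Inverse-Gamma(α + n/2, β + SS/2) = Inverse-Gamma(10.5, 50.025).
The mode of Inverse-Gamma(a, b) is b/(a+1) = 50.025/11.5 ≈ 4.3500.

σ̂²_MAP = 4.3500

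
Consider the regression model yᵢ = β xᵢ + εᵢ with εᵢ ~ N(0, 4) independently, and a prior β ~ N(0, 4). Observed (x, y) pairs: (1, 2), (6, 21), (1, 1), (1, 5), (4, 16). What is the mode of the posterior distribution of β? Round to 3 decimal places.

log p(β | y) = −Σ(yᵢ − βxᵢ)²/(2·4) − β²/(2·4) + const.
Setting the derivative to zero: Σxᵢ(yᵢ − βxᵢ)/4 − β/4 = 0, so β = Σxᵢyᵢ / (Σxᵢ² + σ²/τ²).
Σxᵢyᵢ = 1·2 + 6·21 + 1·1 + 1·5 + 4·16 = 198; Σxᵢ² = 55; σ²/τ² = 1.
β̂_MAP = 198 / (55 + 1) = 198/56 ≈ 3.536.

β̂_MAP = 3.536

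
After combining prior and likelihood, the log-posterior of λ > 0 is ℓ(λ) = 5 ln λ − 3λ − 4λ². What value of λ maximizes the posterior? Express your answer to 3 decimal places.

ℓ'(λ) = 5/λ − 3 − 8λ. Setting this to zero and multiplying by λ: 8λ² + 3λ − 5 = 0.
λ = (−3 + √(3² + 4·8·5)) / (2·8) = (−3 + √169) / 16 = (−3 + 13)/16 = 5/8.
ℓ''(λ) = −5/λ² − 8 < 0, confirming a maximum.

λ̂_MAP = 0.625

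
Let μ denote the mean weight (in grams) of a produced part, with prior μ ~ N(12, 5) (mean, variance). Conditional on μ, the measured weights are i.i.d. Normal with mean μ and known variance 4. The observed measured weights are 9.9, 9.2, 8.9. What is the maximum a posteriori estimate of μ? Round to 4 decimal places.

μ̂_MAP = 9.8947

n = 3; x̄ = (9.9 + 9.2 + 8.9)/3 = 28/3 = 28/3 ≈ 9.3333.
For a Normal prior and Normal likelihood with known variance, the posterior is Normal; its mode equals its mean, the precision-weighted average.
Prior precision 1/σ₀² = 1/5 = 0.2; data precision n/σ² = 3/4 = 0.75.
μ̂ = (0.2·12 + 0.75·(28/3)) / (0.2 + 0.75) = 9.4/0.95 = 188/19 ≈ 9.8947.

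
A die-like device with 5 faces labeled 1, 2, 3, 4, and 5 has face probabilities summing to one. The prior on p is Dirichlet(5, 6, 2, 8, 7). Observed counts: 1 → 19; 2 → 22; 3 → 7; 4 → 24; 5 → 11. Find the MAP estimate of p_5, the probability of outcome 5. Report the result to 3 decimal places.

MAP estimate: 0.160

The posterior is Dirichlet(αᵢ + nᵢ) = Dirichlet(24, 28, 9, 32, 18).
For a Dirichlet(a₁,…,a_K) with all aᵢ > 1, the mode has j-th component (aⱼ − 1)/(Σaᵢ − K).
Here Σaᵢ = 111 and K = 5, so p_5 = (18 − 1)/(111 − 5) = 17/106 ≈ 0.160.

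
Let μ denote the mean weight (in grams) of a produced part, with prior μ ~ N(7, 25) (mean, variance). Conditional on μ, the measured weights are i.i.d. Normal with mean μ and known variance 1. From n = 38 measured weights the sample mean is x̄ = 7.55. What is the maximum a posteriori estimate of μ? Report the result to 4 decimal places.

n = 38, x̄ = 7.55.
For a Normal prior and Normal likelihood with known variance, the posterior is Normal; its mode equals its mean, the precision-weighted average.
Prior precision 1/σ₀² = 1/25 = 0.04; data precision n/σ² = 38/1 = 38.
μ̂ = (0.04·7 + 38·7.55) / (0.04 + 38) = 287.18/38.04 = 14359/1902 ≈ 7.5494.

μ̂_MAP = 7.5494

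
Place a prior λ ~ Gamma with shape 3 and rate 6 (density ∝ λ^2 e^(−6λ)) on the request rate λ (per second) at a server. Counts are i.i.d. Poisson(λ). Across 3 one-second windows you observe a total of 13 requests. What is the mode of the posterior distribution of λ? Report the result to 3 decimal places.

λ̂_MAP = 1.667

Σxᵢ = 13, n = 3.
Posterior ∝ λ^2e^(−6λ) · λ^13e^(−3λ) = λ^15e^(−9λ), i.e. Gamma(shape=16, rate=9).
The mode of a Gamma(a, b) with a ≥ 1 (shape–rate) is (a−1)/b = 15/9 ≈ 1.667.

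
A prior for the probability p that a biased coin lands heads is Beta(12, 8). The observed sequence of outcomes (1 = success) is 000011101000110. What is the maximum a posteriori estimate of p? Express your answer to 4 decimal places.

Prior: Beta(12, 8).
Data: 6 successes in 15 trials (from the sequence). The binomial likelihood contributes p^6(1−p)^9, so the posterior is Beta(12+6, 8+9) = Beta(18, 17).
For Beta(a, b) with a, b > 1 the mode is (a−1)/(a+b−2) = 17/33 ≈ 0.5152.

p̂_MAP = 0.5152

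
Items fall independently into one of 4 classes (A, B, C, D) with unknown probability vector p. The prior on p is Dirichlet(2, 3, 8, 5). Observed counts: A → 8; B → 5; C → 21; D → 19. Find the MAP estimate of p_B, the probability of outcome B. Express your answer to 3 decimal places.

The posterior is Dirichlet(αᵢ + nᵢ) = Dirichlet(10, 8, 29, 24).
For a Dirichlet(a₁,…,a_K) with all aᵢ > 1, the mode has j-th component (aⱼ − 1)/(Σaᵢ − K).
Here Σaᵢ = 71 and K = 4, so p_B = (8 − 1)/(71 − 4) = 7/67 ≈ 0.104.

MAP estimate of p_B = 0.104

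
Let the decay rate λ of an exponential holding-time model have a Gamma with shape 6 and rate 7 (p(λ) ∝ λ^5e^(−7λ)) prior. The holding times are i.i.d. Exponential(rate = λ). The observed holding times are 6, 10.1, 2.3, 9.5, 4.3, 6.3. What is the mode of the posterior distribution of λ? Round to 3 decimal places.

The Exponential(rate=λ) likelihood is ∝ λ^n e^(−λΣtᵢ). Here n = 6 and Σtᵢ = 6 + 10.1 + 2.3 + 9.5 + 4.3 + 6.3 = 38.5.
Posterior ∝ λ^5e^(−7λ) · λ^6e^(−38.5λ) = λ^11e^(−45.5λ), i.e. Gamma(12, 45.5).
Mode = (a−1)/b = 11/45.5 ≈ 0.242.

λ̂_MAP = 0.242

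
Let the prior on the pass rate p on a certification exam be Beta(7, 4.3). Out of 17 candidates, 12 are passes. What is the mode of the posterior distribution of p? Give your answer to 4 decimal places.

Prior: Beta(7, 4.3).
Data: 12 successes in 17 trials. The binomial likelihood contributes p^12(1−p)^5, so the posterior is Beta(7+12, 4.3+5) = Beta(19, 9.3).
For Beta(a, b) with a, b > 1 the mode is (a−1)/(a+b−2) = 18/26.3 ≈ 0.6844.

p̂_MAP = 0.6844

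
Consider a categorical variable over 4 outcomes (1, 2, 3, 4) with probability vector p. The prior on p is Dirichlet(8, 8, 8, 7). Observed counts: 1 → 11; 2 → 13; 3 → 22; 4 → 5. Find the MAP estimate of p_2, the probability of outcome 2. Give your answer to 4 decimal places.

MAP estimate: 0.2564

The posterior is Dirichlet(αᵢ + nᵢ) = Dirichlet(19, 21, 30, 12).
For a Dirichlet(a₁,…,a_K) with all aᵢ > 1, the mode has j-th component (aⱼ − 1)/(Σaᵢ − K).
Here Σaᵢ = 82 and K = 4, so p_2 = (21 − 1)/(82 − 4) = 20/78 ≈ 0.2564.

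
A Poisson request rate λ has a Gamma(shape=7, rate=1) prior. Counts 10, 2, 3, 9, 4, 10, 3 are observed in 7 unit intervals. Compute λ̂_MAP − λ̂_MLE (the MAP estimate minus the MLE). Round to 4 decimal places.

Σxᵢ = 41. Posterior is Gamma(48, 8); MAP = (48−1)/8 = 47/8 ≈ 5.87500.
MLE = x̄ = 41/7 ≈ 5.85714.
Difference = 47/8 − 41/7 = 1/56 ≈ 0.0179.

MAP − MLE = 0.0179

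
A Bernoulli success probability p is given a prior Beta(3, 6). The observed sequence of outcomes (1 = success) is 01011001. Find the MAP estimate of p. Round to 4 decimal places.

Prior: Beta(3, 6).
Data: 4 successes in 8 trials (from the sequence). The binomial likelihood contributes p^4(1−p)^4, so the posterior is Beta(3+4, 6+4) = Beta(7, 10).
For Beta(a, b) with a, b > 1 the mode is (a−1)/(a+b−2) = 6/15 ≈ 0.4000.

p̂_MAP = 0.4000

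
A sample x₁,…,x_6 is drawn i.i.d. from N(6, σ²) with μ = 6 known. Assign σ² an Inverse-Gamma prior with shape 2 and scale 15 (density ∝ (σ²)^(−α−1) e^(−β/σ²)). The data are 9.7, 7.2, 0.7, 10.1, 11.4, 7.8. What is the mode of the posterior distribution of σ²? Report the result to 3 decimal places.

Sum of squared deviations about the known mean: SS = (9.7−6)² + (7.2−6)² + (0.7−6)² + (10.1−6)² + (11.4−6)² + (7.8−6)² = 92.43.
The Normal likelihood contributes (σ²)^(−n/2) exp(−SS/(2σ²)), so the posterior is Inverse-Gamma(α + n/2, β + SS/2) = Inverse-Gamma(5, 61.215).
The mode of Inverse-Gamma(a, b) is b/(a+1) = 61.215/6 ≈ 10.203.

σ̂²_MAP = 10.203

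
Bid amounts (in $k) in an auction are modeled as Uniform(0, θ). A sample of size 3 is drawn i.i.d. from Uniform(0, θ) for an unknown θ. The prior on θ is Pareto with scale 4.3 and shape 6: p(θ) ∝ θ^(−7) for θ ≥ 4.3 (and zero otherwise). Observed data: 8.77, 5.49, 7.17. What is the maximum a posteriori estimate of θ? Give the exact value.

θ̂_MAP = 8.77

The Uniform(0, θ) likelihood is θ^(−n) for θ ≥ max(xᵢ), zero otherwise. Here max(xᵢ) = 8.77.
Posterior ∝ θ^(−7) · θ^(−3) = θ^(−10) on θ ≥ max(4.3, 8.77) = 8.77.
This density is strictly decreasing in θ, so the posterior mode lies at the lower boundary of the support.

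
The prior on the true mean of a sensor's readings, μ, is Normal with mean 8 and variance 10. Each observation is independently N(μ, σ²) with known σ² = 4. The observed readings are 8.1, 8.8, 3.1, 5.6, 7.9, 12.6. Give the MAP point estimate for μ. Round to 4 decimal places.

n = 6; x̄ = (8.1 + 8.8 + 3.1 + 5.6 + 7.9 + 12.6)/6 = 46.1/6 = 461/60 ≈ 7.6833.
For a Normal prior and Normal likelihood with known variance, the posterior is Normal; its mode equals its mean, the precision-weighted average.
Prior precision 1/σ₀² = 1/10 = 0.1; data precision n/σ² = 6/4 = 1.5.
μ̂ = (0.1·8 + 1.5·(461/60)) / (0.1 + 1.5) = 12.325/1.6 = 7.703125 ≈ 7.7031.

μ̂_MAP = 7.7031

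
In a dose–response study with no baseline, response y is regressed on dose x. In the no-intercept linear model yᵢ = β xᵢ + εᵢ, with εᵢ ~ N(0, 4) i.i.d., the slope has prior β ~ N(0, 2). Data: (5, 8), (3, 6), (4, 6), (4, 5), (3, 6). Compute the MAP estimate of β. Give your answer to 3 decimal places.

β̂_MAP = 1.558

log p(β | y) = −Σ(yᵢ − βxᵢ)²/(2·4) − β²/(2·2) + const.
Setting the derivative to zero: Σxᵢ(yᵢ − βxᵢ)/4 − β/2 = 0, so β = Σxᵢyᵢ / (Σxᵢ² + σ²/τ²).
Σxᵢyᵢ = 5·8 + 3·6 + 4·6 + 4·5 + 3·6 = 120; Σxᵢ² = 75; σ²/τ² = 2.
β̂_MAP = 120 / (75 + 2) = 120/77 ≈ 1.558.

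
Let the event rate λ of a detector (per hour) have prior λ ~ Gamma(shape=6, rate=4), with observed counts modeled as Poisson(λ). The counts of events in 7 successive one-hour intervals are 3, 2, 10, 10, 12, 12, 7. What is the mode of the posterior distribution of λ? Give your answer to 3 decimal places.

λ̂_MAP = 5.545

Σxᵢ = 3+2+10+10+12+12+7 = 56, with n = 7.
Posterior ∝ λ^5e^(−4λ) · λ^56e^(−7λ) = λ^61e^(−11λ), i.e. Gamma(shape=62, rate=11).
The mode of a Gamma(a, b) with a ≥ 1 (shape–rate) is (a−1)/b = 61/11 ≈ 5.545.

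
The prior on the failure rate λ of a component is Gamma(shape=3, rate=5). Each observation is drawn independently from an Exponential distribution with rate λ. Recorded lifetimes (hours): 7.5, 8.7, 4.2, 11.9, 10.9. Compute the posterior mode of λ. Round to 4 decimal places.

The Exponential(rate=λ) likelihood is ∝ λ^n e^(−λΣtᵢ). Here n = 5 and Σtᵢ = 7.5 + 8.7 + 4.2 + 11.9 + 10.9 = 43.2.
Posterior ∝ λ^2e^(−5λ) · λ^5e^(−43.2λ) = λ^7e^(−48.2λ), i.e. Gamma(8, 48.2).
Mode = (a−1)/b = 7/48.2 ≈ 0.1452.

λ̂_MAP = 0.1452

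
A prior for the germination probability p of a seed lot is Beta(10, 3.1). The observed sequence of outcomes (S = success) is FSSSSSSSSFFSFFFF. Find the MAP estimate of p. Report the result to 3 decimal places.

p̂_MAP = 0.664

Prior: Beta(10, 3.1).
Data: 9 successes in 16 trials (from the sequence). The binomial likelihood contributes p^9(1−p)^7, so the posterior is Beta(10+9, 3.1+7) = Beta(19, 10.1).
For Beta(a, b) with a, b > 1 the mode is (a−1)/(a+b−2) = 18/27.1 ≈ 0.664.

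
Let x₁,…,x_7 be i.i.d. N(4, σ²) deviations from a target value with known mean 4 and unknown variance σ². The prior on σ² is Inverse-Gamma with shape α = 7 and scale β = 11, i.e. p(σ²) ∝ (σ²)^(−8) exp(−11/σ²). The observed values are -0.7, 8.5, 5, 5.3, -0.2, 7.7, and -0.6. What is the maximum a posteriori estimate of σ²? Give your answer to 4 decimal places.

Sum of squared deviations about the known mean: SS = (-0.7−4)² + (8.5−4)² + (5−4)² + (5.3−4)² + (-0.2−4)² + (7.7−4)² + (-0.6−4)² = 97.52.
The Normal likelihood contributes (σ²)^(−n/2) exp(−SS/(2σ²)), so the posterior is Inverse-Gamma(α + n/2, β + SS/2) = Inverse-Gamma(10.5, 59.76).
The mode of Inverse-Gamma(a, b) is b/(a+1) = 59.76/11.5 ≈ 5.1965.

σ̂²_MAP = 5.1965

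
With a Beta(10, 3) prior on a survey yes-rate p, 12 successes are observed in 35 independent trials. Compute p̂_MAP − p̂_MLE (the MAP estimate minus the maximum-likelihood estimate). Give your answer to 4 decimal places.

MAP − MLE = 0.1137

Posterior is Beta(22, 26); MAP = (22−1)/(48−2) = 21/46 ≈ 0.45652.
MLE ignores the prior: p̂_MLE = k/n = 12/35 ≈ 0.34286.
Difference = 21/46 − 12/35 = 183/1610 ≈ 0.1137.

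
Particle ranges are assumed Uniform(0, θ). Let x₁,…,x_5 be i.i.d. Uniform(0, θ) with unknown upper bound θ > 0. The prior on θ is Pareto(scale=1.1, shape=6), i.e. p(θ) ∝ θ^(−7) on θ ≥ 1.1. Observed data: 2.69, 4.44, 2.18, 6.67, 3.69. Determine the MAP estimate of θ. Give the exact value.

The Uniform(0, θ) likelihood is θ^(−n) for θ ≥ max(xᵢ), zero otherwise. Here max(xᵢ) = 6.67.
Posterior ∝ θ^(−7) · θ^(−5) = θ^(−12) on θ ≥ max(1.1, 6.67) = 6.67.
This density is strictly decreasing in θ, so the posterior mode lies at the lower boundary of the support.

θ̂_MAP = 6.67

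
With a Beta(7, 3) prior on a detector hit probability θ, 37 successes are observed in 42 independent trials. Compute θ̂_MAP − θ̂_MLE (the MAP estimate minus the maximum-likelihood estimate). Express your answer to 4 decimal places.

Posterior is Beta(44, 8); MAP = (44−1)/(52−2) = 43/50 ≈ 0.86000.
MLE ignores the prior: θ̂_MLE = k/n = 37/42 ≈ 0.88095.
Difference = 43/50 − 37/42 = -11/525 ≈ -0.0210.

MAP − MLE = -0.0210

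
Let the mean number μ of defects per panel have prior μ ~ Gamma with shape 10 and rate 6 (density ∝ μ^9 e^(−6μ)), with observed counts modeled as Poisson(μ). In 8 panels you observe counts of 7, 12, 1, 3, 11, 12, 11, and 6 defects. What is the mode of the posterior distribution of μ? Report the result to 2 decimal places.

μ̂_MAP = 5.14

Σxᵢ = 7+12+1+3+11+12+11+6 = 63, with n = 8.
Posterior ∝ μ^9e^(−6μ) · μ^63e^(−8μ) = μ^72e^(−14μ), i.e. Gamma(shape=73, rate=14).
The mode of a Gamma(a, b) with a ≥ 1 (shape–rate) is (a−1)/b = 72/14 ≈ 5.14.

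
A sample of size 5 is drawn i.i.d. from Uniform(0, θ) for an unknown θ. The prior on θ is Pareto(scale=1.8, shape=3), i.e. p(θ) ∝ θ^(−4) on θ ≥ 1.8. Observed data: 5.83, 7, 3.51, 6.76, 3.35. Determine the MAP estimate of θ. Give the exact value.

The Uniform(0, θ) likelihood is θ^(−n) for θ ≥ max(xᵢ), zero otherwise. Here max(xᵢ) = 7.
Posterior ∝ θ^(−4) · θ^(−5) = θ^(−9) on θ ≥ max(1.8, 7) = 7.
This density is strictly decreasing in θ, so the posterior mode lies at the lower boundary of the support.

θ̂_MAP = 7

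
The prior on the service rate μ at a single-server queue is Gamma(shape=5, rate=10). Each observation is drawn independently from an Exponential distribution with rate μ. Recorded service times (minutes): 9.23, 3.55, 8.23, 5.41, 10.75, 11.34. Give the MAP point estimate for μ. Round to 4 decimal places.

μ̂_MAP = 0.1709

The Exponential(rate=μ) likelihood is ∝ μ^n e^(−μΣtᵢ). Here n = 6 and Σtᵢ = 9.23 + 3.55 + 8.23 + 5.41 + 10.75 + 11.34 = 48.51.
Posterior ∝ μ^4e^(−10μ) · μ^6e^(−48.51μ) = μ^10e^(−58.51μ), i.e. Gamma(11, 58.51).
Mode = (a−1)/b = 10/58.51 ≈ 0.1709.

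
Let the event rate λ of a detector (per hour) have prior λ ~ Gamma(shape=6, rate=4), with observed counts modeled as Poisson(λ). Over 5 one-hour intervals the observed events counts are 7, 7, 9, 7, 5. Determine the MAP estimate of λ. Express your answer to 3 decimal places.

λ̂_MAP = 4.444

Σxᵢ = 7+7+9+7+5 = 35, with n = 5.
Posterior ∝ λ^5e^(−4λ) · λ^35e^(−5λ) = λ^40e^(−9λ), i.e. Gamma(shape=41, rate=9).
The mode of a Gamma(a, b) with a ≥ 1 (shape–rate) is (a−1)/b = 40/9 ≈ 4.444.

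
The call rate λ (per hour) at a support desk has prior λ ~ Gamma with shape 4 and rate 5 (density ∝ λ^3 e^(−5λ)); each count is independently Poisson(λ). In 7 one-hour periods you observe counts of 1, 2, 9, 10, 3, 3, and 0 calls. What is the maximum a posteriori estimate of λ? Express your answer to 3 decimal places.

λ̂_MAP = 2.583

Σxᵢ = 1+2+9+10+3+3+0 = 28, with n = 7.
Posterior ∝ λ^3e^(−5λ) · λ^28e^(−7λ) = λ^31e^(−12λ), i.e. Gamma(shape=32, rate=12).
The mode of a Gamma(a, b) with a ≥ 1 (shape–rate) is (a−1)/b = 31/12 ≈ 2.583.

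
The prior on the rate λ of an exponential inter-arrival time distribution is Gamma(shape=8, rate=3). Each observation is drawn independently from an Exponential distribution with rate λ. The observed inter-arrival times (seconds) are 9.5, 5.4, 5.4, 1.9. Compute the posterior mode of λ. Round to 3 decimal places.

The Exponential(rate=λ) likelihood is ∝ λ^n e^(−λΣtᵢ). Here n = 4 and Σtᵢ = 9.5 + 5.4 + 5.4 + 1.9 = 22.2.
Posterior ∝ λ^7e^(−3λ) · λ^4e^(−22.2λ) = λ^11e^(−25.2λ), i.e. Gamma(12, 25.2).
Mode = (a−1)/b = 11/25.2 ≈ 0.437.

λ̂_MAP = 0.437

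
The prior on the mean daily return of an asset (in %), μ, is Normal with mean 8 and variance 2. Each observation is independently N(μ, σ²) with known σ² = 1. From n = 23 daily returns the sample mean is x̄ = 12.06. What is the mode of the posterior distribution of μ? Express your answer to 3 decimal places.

n = 23, x̄ = 12.06.
For a Normal prior and Normal likelihood with known variance, the posterior is Normal; its mode equals its mean, the precision-weighted average.
Prior precision 1/σ₀² = 1/2 = 0.5; data precision n/σ² = 23/1 = 23.
μ̂ = (0.5·8 + 23·12.06) / (0.5 + 23) = 281.38/23.5 = 14069/1175 ≈ 11.974.

μ̂_MAP = 11.974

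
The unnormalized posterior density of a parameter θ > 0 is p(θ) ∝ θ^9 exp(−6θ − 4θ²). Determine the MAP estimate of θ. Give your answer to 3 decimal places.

ℓ'(θ) = 9/θ − 6 − 8θ. Setting this to zero and multiplying by θ: 8θ² + 6θ − 9 = 0.
θ = (−6 + √(6² + 4·8·9)) / (2·8) = (−6 + √324) / 16 = (−6 + 18)/16 = 3/4.
ℓ''(θ) = −9/θ² − 8 < 0, confirming a maximum.

θ̂_MAP = 0.750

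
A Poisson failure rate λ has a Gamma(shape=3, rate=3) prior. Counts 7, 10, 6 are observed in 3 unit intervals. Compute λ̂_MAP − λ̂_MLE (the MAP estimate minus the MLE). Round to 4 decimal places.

MAP − MLE = -3.5000

Σxᵢ = 23. Posterior is Gamma(26, 6); MAP = (26−1)/6 = 25/6 ≈ 4.16667.
MLE = x̄ = 23/3 ≈ 7.66667.
Difference = 25/6 − 23/3 = -7/2 ≈ -3.5000.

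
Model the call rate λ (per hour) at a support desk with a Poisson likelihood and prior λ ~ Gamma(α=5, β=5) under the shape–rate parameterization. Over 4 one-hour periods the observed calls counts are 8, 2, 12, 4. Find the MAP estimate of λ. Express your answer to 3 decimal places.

λ̂_MAP = 3.333

Σxᵢ = 8+2+12+4 = 26, with n = 4.
Posterior ∝ λ^4e^(−5λ) · λ^26e^(−4λ) = λ^30e^(−9λ), i.e. Gamma(shape=31, rate=9).
The mode of a Gamma(a, b) with a ≥ 1 (shape–rate) is (a−1)/b = 30/9 ≈ 3.333.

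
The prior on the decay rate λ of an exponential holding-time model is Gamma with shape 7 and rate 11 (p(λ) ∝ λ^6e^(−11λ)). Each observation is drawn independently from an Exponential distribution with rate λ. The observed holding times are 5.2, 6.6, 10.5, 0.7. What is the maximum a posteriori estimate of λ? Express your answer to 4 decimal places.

The Exponential(rate=λ) likelihood is ∝ λ^n e^(−λΣtᵢ). Here n = 4 and Σtᵢ = 5.2 + 6.6 + 10.5 + 0.7 = 23.
Posterior ∝ λ^6e^(−11λ) · λ^4e^(−23λ) = λ^10e^(−34λ), i.e. Gamma(11, 34).
Mode = (a−1)/b = 10/34 ≈ 0.2941.

λ̂_MAP = 0.2941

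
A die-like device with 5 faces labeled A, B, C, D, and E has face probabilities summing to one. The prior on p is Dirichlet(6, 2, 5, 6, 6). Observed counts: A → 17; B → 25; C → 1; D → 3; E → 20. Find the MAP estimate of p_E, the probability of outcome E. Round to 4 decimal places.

The posterior is Dirichlet(αᵢ + nᵢ) = Dirichlet(23, 27, 6, 9, 26).
For a Dirichlet(a₁,…,a_K) with all aᵢ > 1, the mode has j-th component (aⱼ − 1)/(Σaᵢ − K).
Here Σaᵢ = 91 and K = 5, so p_E = (26 − 1)/(91 − 5) = 25/86 ≈ 0.2907.

MAP estimate of p_E = 0.2907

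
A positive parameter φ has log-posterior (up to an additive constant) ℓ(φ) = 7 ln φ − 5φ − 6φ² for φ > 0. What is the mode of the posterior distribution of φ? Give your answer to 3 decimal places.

ℓ'(φ) = 7/φ − 5 − 12φ. Setting this to zero and multiplying by φ: 12φ² + 5φ − 7 = 0.
φ = (−5 + √(5² + 4·12·7)) / (2·12) = (−5 + √361) / 24 = (−5 + 19)/24 = 7/12.
ℓ''(φ) = −7/φ² − 12 < 0, confirming a maximum.

φ̂_MAP = 0.583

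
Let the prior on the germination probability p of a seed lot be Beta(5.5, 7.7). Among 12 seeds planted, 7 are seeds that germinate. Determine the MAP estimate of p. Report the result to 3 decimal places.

p̂_MAP = 0.496

Prior: Beta(5.5, 7.7).
Data: 7 successes in 12 trials. The binomial likelihood contributes p^7(1−p)^5, so the posterior is Beta(5.5+7, 7.7+5) = Beta(12.5, 12.7).
For Beta(a, b) with a, b > 1 the mode is (a−1)/(a+b−2) = 11.5/23.2 ≈ 0.496.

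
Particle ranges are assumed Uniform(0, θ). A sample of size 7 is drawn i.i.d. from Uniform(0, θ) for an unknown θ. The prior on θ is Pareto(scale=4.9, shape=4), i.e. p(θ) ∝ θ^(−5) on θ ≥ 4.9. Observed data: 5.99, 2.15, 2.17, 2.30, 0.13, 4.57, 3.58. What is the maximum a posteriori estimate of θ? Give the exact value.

θ̂_MAP = 5.99

The Uniform(0, θ) likelihood is θ^(−n) for θ ≥ max(xᵢ), zero otherwise. Here max(xᵢ) = 5.99.
Posterior ∝ θ^(−5) · θ^(−7) = θ^(−12) on θ ≥ max(4.9, 5.99) = 5.99.
This density is strictly decreasing in θ, so the posterior mode lies at the lower boundary of the support.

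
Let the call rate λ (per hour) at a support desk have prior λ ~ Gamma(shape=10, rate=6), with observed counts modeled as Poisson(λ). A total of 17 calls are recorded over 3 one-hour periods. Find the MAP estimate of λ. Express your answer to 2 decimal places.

λ̂_MAP = 2.89

Σxᵢ = 17, n = 3.
Posterior ∝ λ^9e^(−6λ) · λ^17e^(−3λ) = λ^26e^(−9λ), i.e. Gamma(shape=27, rate=9).
The mode of a Gamma(a, b) with a ≥ 1 (shape–rate) is (a−1)/b = 26/9 ≈ 2.89.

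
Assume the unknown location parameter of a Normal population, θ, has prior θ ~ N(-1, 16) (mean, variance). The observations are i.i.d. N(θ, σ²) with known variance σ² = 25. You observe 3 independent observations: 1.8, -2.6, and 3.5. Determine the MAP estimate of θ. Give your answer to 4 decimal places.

n = 3; x̄ = (1.8 + (-2.6) + 3.5)/3 = 2.7/3 = 0.9.
For a Normal prior and Normal likelihood with known variance, the posterior is Normal; its mode equals its mean, the precision-weighted average.
Prior precision 1/σ₀² = 1/16 = 0.0625; data precision n/σ² = 3/25 = 0.12.
θ̂ = (0.0625·(-1) + 0.12·0.9) / (0.0625 + 0.12) = 0.0455/0.1825 = 91/365 ≈ 0.2493.

θ̂_MAP = 0.2493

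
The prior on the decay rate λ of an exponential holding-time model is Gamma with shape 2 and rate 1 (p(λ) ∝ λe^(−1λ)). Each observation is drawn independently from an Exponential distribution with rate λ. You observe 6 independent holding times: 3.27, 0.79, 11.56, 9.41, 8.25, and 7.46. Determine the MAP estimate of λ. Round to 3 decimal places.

The Exponential(rate=λ) likelihood is ∝ λ^n e^(−λΣtᵢ). Here n = 6 and Σtᵢ = 3.27 + 0.79 + 11.56 + 9.41 + 8.25 + 7.46 = 40.74.
Posterior ∝ λe^(−1λ) · λ^6e^(−40.74λ) = λ^7e^(−41.74λ), i.e. Gamma(8, 41.74).
Mode = (a−1)/b = 7/41.74 ≈ 0.168.

λ̂_MAP = 0.168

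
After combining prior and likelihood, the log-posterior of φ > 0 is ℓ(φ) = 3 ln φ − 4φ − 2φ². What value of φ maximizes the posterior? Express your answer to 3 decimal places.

ℓ'(φ) = 3/φ − 4 − 4φ. Setting this to zero and multiplying by φ: 4φ² + 4φ − 3 = 0.
φ = (−4 + √(4² + 4·4·3)) / (2·4) = (−4 + √64) / 8 = (−4 + 8)/8 = 1/2.
ℓ''(φ) = −3/φ² − 4 < 0, confirming a maximum.

φ̂_MAP = 0.500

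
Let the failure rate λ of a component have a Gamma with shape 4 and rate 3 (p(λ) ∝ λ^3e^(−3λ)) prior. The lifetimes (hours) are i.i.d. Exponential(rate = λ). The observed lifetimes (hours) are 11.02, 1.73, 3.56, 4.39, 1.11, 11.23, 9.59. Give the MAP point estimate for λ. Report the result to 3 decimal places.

λ̂_MAP = 0.219

The Exponential(rate=λ) likelihood is ∝ λ^n e^(−λΣtᵢ). Here n = 7 and Σtᵢ = 11.02 + 1.73 + 3.56 + 4.39 + 1.11 + 11.23 + 9.59 = 42.63.
Posterior ∝ λ^3e^(−3λ) · λ^7e^(−42.63λ) = λ^10e^(−45.63λ), i.e. Gamma(11, 45.63).
Mode = (a−1)/b = 10/45.63 ≈ 0.219.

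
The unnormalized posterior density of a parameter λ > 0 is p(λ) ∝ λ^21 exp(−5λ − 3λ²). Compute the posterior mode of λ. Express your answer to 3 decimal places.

λ̂_MAP = 1.500

ℓ'(λ) = 21/λ − 5 − 6λ. Setting this to zero and multiplying by λ: 6λ² + 5λ − 21 = 0.
λ = (−5 + √(5² + 4·6·21)) / (2·6) = (−5 + √529) / 12 = (−5 + 23)/12 = 3/2.
ℓ''(λ) = −21/λ² − 6 < 0, confirming a maximum.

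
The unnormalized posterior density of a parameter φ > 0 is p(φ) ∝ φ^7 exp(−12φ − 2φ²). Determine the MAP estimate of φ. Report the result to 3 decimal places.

ℓ'(φ) = 7/φ − 12 − 4φ. Setting this to zero and multiplying by φ: 4φ² + 12φ − 7 = 0.
φ = (−12 + √(12² + 4·4·7)) / (2·4) = (−12 + √256) / 8 = (−12 + 16)/8 = 1/2.
ℓ''(φ) = −7/φ² − 4 < 0, confirming a maximum.

φ̂_MAP = 0.500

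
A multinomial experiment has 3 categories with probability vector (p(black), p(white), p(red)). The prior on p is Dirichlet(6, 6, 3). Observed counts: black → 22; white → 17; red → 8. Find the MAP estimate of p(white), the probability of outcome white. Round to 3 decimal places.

MAP estimate of p(white) = 0.373

The posterior is Dirichlet(αᵢ + nᵢ) = Dirichlet(28, 23, 11).
For a Dirichlet(a₁,…,a_K) with all aᵢ > 1, the mode has j-th component (aⱼ − 1)/(Σaᵢ − K).
Here Σaᵢ = 62 and K = 3, so p(white) = (23 − 1)/(62 − 3) = 22/59 ≈ 0.373.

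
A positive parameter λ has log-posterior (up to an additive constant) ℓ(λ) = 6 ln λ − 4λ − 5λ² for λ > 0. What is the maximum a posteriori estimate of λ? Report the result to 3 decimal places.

ℓ'(λ) = 6/λ − 4 − 10λ. Setting this to zero and multiplying by λ: 10λ² + 4λ − 6 = 0.
λ = (−4 + √(4² + 4·10·6)) / (2·10) = (−4 + √256) / 20 = (−4 + 16)/20 = 3/5.
ℓ''(λ) = −6/λ² − 10 < 0, confirming a maximum.

λ̂_MAP = 0.600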